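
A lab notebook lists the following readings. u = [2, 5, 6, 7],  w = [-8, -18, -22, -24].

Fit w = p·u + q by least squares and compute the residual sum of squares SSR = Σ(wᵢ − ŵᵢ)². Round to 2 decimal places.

SSR = 0.86

The normal system XᵀX·[p, q]ᵀ = Xᵀw is [[114, 20]; [20, 4]]·[p, q]ᵀ = [-406, -72]ᵀ.
Determinant 114·4 − 20² = 56.
p = ((-406)·4 − 20·(-72))/56 = -23/7; q = (114·(-72) − 20·(-406))/56 = -11/7.
Residuals: 1/7, 0, -5/7, 4/7; SSR = 6/7.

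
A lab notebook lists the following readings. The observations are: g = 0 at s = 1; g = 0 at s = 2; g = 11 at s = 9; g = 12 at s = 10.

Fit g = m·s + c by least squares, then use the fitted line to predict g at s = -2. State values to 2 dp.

ĝ = -4.92

Compute the Gram sums: Σs·s = 186, Σs = 22, Σ1 = 4.
And Σs·g = 219, Σg = 23.
So AᵀA·[m, c]ᵀ = Aᵀg: [[186, 22]; [22, 4]]·[m, c]ᵀ = [219, 23]ᵀ.
Eliminating c: 4·(row 1) − 22·(row 2) gives 260·m = 4·219 − 22·23 = 370, so m = 37/26.
Then c = (23 − 22·(37/26))/4 = -27/13.
At s = -2: ĝ = (37/26)·(-2) + (-27/13)·(1) = -64/13.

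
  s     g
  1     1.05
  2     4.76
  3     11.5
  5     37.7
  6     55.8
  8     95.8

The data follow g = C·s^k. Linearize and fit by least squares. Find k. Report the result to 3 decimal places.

Let Y = ln g. Fitting Y = k·ln s + ln C by least squares:
Σln s = 7.2724, Σ(ln s)² = 11.8122, Σln g = 16.2651, Σln s·ln g = 26.2994.
Normal system: [[11.8122, 7.2724]; [7.2724, 6]]·[k, ln C]ᵀ = [26.2994, 16.2651]ᵀ.
Δ = 11.8122·6 − (7.2724)² = 17.9853; k = (26.2994·6 − 7.2724·16.2651)/17.9853 = 2.19681, ln C = (11.8122·16.2651 − 7.2724·26.2994)/17.9853 = 0.04816.

k = 2.197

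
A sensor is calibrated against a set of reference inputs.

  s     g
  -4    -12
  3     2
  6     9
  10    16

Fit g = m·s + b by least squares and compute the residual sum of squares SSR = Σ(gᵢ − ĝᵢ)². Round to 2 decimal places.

SSR = 0.70

The normal system XᵀX·[m, b]ᵀ = Xᵀg is [[161, 15]; [15, 4]]·[m, b]ᵀ = [268, 15]ᵀ.
Eliminating b: 4·(row 1) − 15·(row 2) gives 419·m = 4·268 − 15·15 = 847, so m = 847/419.
Then b = (15 − 15·(847/419))/4 = -1605/419.
Residuals: -35/419, -98/419, 294/419, -161/419; SSR = 294/419.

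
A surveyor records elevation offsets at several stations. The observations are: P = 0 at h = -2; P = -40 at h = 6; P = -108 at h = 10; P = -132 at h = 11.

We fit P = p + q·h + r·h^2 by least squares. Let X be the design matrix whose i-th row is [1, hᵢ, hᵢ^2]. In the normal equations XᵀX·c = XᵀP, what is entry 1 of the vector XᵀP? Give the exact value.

-280

Entry 1 ↔ basis 1, so (XᵀP)_{1} = Σᵢ Pᵢ = (1)·(0) + (1)·(-40) + (1)·(-108) + (1)·(-132) = -280.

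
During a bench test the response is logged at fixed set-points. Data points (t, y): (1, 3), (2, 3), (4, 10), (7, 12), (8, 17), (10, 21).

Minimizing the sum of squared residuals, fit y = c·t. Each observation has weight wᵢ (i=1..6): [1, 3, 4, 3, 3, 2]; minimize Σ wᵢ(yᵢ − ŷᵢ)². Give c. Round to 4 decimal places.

c = 2.0471

Forming MᵀWM = [[616]] and MᵀWy = [1261]ᵀ gives MᵀWM·[c]ᵀ = MᵀWy.
c = 1261/616 = 2.04708.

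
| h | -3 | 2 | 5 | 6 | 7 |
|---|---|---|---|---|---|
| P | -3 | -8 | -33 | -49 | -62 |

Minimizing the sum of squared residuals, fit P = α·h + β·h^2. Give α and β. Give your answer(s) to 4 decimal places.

With design matrix X, XᵀX = [[123, 665]; [665, 4419]] and XᵀP = [-900, -5686]ᵀ.
Determinant 123·4419 − 665² = 101312.
α = ((-900)·4419 − 665·(-5686))/101312 = -97955/50656; β = (123·(-5686) − 665·(-900))/101312 = -50439/50656.

α = -1.9337, β = -0.9957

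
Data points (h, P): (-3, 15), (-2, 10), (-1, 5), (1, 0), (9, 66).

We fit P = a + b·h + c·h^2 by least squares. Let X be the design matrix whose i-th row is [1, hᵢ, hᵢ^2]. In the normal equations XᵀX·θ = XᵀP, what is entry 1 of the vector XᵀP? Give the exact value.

Entry 1 ↔ basis 1, so (XᵀP)_{1} = Σᵢ Pᵢ = (1)·(15) + (1)·(10) + (1)·(5) + (1)·(0) + (1)·(66) = 96.

96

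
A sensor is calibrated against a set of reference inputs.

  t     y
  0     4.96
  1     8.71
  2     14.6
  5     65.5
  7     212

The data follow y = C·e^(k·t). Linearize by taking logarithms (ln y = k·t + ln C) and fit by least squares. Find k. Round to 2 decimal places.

k = 0.53

Taking logs, ln y = k·t + ln C, so regress ln y on t.
AᵀA = [[79.0000, 15.0000]; [15.0000, 5]], rhs = [65.9329, 15.9855]ᵀ  (here Σt = 15.0000, Σ(t)² = 79.0000, Σln y = 15.9855, Σt·ln y = 65.9329).
Δ = 79.0000·5 − (15.0000)² = 170.0000; k = (65.9329·5 − 15.0000·15.9855)/170.0000 = 0.52871, ln C = (79.0000·15.9855 − 15.0000·65.9329)/170.0000 = 1.61097.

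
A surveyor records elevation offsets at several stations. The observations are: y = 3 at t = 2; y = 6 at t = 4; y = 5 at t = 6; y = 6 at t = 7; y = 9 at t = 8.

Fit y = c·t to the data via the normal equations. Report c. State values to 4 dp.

c = 1.0296

Normal-equation sums: Σt·t = 169.
Right-hand side: Σt·y = 174.
Normal equations: [[169]]·[c]ᵀ = [174]ᵀ.
c = 174/169 = 1.02959.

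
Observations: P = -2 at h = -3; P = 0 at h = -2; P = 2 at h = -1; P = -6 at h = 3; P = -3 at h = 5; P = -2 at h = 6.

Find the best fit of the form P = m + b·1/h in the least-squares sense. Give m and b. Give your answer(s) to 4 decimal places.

m = -2.7372, b = -4.7849

Setting ∂/∂m … = 0 gives: 6·m + (-17/15)·b = -11;  (-17/15)·m + (77/50)·b = -64/15.
(Σ1 = 6, Σ1/h = -17/15, Σ1/h·1/h = 77/50, ΣP = -11, Σ1/h·P = -64/15.)
det = 6·(77/50) − (-17/15)² = 358/45.
m = ((-11)·(77/50) − (-17/15)·(-64/15))/(358/45) = -9799/3580; b = (6·(-64/15) − (-17/15)·(-11))/(358/45) = -1713/358.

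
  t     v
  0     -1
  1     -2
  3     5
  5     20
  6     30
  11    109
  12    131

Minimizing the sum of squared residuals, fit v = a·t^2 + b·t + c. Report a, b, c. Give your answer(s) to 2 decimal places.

a = 0.97, b = -0.58, c = -1.65

With design matrix M, MᵀM = [[37380, 3428, 336]; [3428, 336, 38]; [336, 38, 7]] and Mᵀv = [33676, 3064, 292]ᵀ.
Solving the 3×3 system (Gaussian elimination) gives a = 11131/11492, b = -6623/11492, c = -729/442.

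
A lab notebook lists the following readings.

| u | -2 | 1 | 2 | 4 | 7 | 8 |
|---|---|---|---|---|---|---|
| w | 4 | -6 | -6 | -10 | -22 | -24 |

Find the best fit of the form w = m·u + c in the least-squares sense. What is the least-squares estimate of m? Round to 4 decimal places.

Entries of XᵀX: Σu·u = 138, Σu = 20, Σ1 = 6.
Right-hand side: Σu·w = -412, Σw = -64.
det = 138·6 − 20² = 428.
m = ((-412)·6 − 20·(-64))/428 = -298/107; c = (138·(-64) − 20·(-412))/428 = -148/107.

m = -2.7850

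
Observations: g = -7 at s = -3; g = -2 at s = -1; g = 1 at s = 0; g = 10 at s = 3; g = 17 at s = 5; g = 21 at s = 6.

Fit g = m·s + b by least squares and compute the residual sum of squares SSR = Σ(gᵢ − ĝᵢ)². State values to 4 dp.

Setting ∂/∂m … = 0 gives: 80·m + 10·b = 264;  10·m + 6·b = 40.
Determinant 80·6 − 10² = 380.
m = (264·6 − 10·40)/380 = 296/95; b = (80·40 − 10·264)/380 = 28/19.
Residuals: 83/95, -34/95, -9/19, -78/95, -1/19, 79/95; SSR = 236/95.

SSR = 2.4842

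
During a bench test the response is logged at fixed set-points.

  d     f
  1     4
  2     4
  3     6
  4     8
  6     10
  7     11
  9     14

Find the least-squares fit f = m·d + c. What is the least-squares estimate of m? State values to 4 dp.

m = 1.2960

With design matrix X, XᵀX = [[196, 32]; [32, 7]] and Xᵀf = [325, 57]ᵀ.
det = 196·7 − 32² = 348.
m = (325·7 − 32·57)/348 = 451/348; c = (196·57 − 32·325)/348 = 193/87.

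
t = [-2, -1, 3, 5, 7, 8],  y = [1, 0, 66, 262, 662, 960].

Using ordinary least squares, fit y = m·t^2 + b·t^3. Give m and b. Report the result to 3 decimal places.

m = 2.953, b = 1.506

Entries of XᵀX: Σt^2·t^2 = 7220, Σt^2·t^3 = 52910, Σt^3·t^3 = 396212.
For Xᵀy: Σt^2·y = 101026, Σt^3·y = 753110.
XᵀX·[m, b]ᵀ = Xᵀy becomes [[7220, 52910]; [52910, 396212]]·[m, b]ᵀ = [101026, 753110]ᵀ.
Determinant 7220·396212 − 52910² = 61182540.
m = (101026·396212 − 52910·753110)/61182540 = 45165853/15295635; b = (7220·753110 − 52910·101026)/61182540 = 4608427/3059127.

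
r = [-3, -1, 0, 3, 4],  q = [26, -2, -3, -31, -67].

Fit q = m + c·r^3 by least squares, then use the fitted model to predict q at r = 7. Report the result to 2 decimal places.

q̂ = -352.30

Normal-equation sums: Σ1 = 5, Σr^3 = 63, Σr^3·r^3 = 5555.
Right-hand side: Σq = -77, Σr^3·q = -5825.
Normal equations: [[5, 63]; [63, 5555]]·[m, c]ᵀ = [-77, -5825]ᵀ.
Eliminating c: 5555·(row 1) − 63·(row 2) gives 23806·m = 5555·(-77) − 63·(-5825) = -60760, so m = -30380/11903.
Then c = ((-5825) − 63·(-30380/11903))/5555 = -12137/11903.
At r = 7: q̂ = (-30380/11903)·(1) + (-12137/11903)·(343) = -4193371/11903.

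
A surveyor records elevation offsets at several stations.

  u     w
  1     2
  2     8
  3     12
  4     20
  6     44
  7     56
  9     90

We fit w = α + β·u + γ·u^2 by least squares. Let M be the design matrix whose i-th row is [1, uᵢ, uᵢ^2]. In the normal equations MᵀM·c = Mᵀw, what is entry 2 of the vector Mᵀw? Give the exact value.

Entry 2 ↔ basis u, so (Mᵀw)_{2} = Σᵢ (u)·wᵢ = (1)·(2) + (2)·(8) + (3)·(12) + (4)·(20) + (6)·(44) + (7)·(56) + (9)·(90) = 1600.

1600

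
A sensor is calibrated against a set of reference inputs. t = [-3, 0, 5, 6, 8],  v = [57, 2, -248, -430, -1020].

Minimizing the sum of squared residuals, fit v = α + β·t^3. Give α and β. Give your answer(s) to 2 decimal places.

α = 2.16, β = -2.00

Setting ∂/∂α … = 0 gives: 5·α + 826·β = -1639;  826·α + 325154·β = -647659.
Δ = 5·325154 − 826² = 943494.
α = ((-1639)·325154 − 826·(-647659))/943494 = 1019464/471747; β = (5·(-647659) − 826·(-1639))/943494 = -1884481/943494.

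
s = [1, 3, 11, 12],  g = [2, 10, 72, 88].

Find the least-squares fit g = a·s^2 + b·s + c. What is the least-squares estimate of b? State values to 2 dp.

b = 1.14

With design matrix X, XᵀX = [[35459, 3087, 275]; [3087, 275, 27]; [275, 27, 4]] and Xᵀg = [21476, 1880, 172]ᵀ.
Solving the 3×3 system (Gaussian elimination) gives a = 10221/20522, b = 23459/20522, c = 10702/10261.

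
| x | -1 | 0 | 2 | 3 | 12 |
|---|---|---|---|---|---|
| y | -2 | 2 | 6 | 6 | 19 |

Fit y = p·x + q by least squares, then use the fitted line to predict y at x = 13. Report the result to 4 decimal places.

Sums needed: Σx·x = 158, Σx = 16, Σ1 = 5.
And Σx·y = 260, Σy = 31.
So MᵀM·[p, q]ᵀ = Mᵀy: [[158, 16]; [16, 5]]·[p, q]ᵀ = [260, 31]ᵀ.
Δ = 158·5 − 16² = 534.
p = (260·5 − 16·31)/534 = 134/89; q = (158·31 − 16·260)/534 = 123/89.
At x = 13: ŷ = (134/89)·(13) + (123/89)·(1) = 1865/89.

ŷ = 20.9551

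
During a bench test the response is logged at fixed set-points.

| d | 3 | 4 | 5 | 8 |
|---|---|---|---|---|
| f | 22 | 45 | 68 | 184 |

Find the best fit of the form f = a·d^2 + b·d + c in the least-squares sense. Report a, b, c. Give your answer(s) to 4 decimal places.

Sums needed: Σd^2·d^2 = 5058, Σd^2·d = 728, Σd^2 = 114, Σd·d = 114, Σd = 20, Σ1 = 4.
For Xᵀf: Σd^2·f = 14394, Σd·f = 2058, Σf = 319.
Row-reducing yields a = 1081/362, b = -114/181, c = -799/362.

a = 2.9862, b = -0.6298, c = -2.2072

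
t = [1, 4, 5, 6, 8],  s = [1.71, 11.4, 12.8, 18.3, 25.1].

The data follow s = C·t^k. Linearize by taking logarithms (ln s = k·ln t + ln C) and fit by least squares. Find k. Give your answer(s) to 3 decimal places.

k = 1.295

Let Y = ln s. Fitting Y = k·ln t + ln C by least squares:
Σln t = 6.8669, Σ(ln t)² = 12.0466, Σln s = 11.6493, Σln t·ln s = 19.3871.
Equations: 12.0466·k + 6.8669·ln C = 19.3871;  6.8669·k + 5·ln C = 11.6493.
Δ = 12.0466·5 − (6.8669)² = 13.0781; k = (19.3871·5 − 6.8669·11.6493)/13.0781 = 1.29533, ln C = (12.0466·11.6493 − 6.8669·19.3871)/13.0781 = 0.55088.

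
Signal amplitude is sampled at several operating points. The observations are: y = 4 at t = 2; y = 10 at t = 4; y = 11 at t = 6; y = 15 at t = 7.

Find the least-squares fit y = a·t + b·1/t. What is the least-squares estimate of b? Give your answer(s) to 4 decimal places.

b = 0.6401

Compute the Gram sums: Σt·t = 105, Σt·1/t = 4, Σ1/t·1/t = 2545/7056.
And Σt·y = 219, Σ1/t·y = 178/21.
Normal equations: [[105, 4]; [4, 2545/7056]]·[a, b]ᵀ = [219, 178/21]ᵀ.
Determinant 105·(2545/7056) − 4² = 7349/336.
a = (219·(2545/7056) − 4·(178/21))/(7349/336) = 106041/51443; b = (105·(178/21) − 4·219)/(7349/336) = 4704/7349.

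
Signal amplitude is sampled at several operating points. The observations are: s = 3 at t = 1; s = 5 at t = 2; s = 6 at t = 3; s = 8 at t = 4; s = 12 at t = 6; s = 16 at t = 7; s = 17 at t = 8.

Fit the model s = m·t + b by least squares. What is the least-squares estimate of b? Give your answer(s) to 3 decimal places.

b = 0.411

The normal system MᵀM·[m, b]ᵀ = Mᵀs is [[179, 31]; [31, 7]]·[m, b]ᵀ = [383, 67]ᵀ.
Δ = 179·7 − 31² = 292.
m = (383·7 − 31·67)/292 = 151/73; b = (179·67 − 31·383)/292 = 30/73.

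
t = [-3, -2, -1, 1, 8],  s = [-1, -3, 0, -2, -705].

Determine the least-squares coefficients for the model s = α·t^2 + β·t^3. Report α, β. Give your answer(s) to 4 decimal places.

α = -3.0227, β = -0.9991

Normal-equation sums: Σt^2·t^2 = 4195, Σt^2·t^3 = 32493, Σt^3·t^3 = 262939.
Moment sums: Σt^2·s = -45143, Σt^3·s = -360911.
XᵀX·[α, β]ᵀ = Xᵀs becomes [[4195, 32493]; [32493, 262939]]·[α, β]ᵀ = [-45143, -360911]ᵀ.
Eliminating β: 262939·(row 1) − 32493·(row 2) gives 47234056·α = 262939·(-45143) − 32493·(-360911) = -142774154, so α = -71387077/23617028.
Then β = ((-360911) − 32493·(-71387077/23617028))/262939 = -23595073/23617028.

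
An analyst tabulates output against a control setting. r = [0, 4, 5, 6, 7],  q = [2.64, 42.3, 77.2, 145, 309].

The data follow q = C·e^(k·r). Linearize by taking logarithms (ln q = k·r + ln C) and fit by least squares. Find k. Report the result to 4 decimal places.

k = 0.6749

Taking logs, ln q = k·r + ln C, so regress ln q on r.
AᵀA = [[126.0000, 22.0000]; [22.0000, 5]], rhs = [106.7049, 19.7720]ᵀ  (here Σr = 22.0000, Σ(r)² = 126.0000, Σln q = 19.7720, Σr·ln q = 106.7049).
Δ = 126.0000·5 − (22.0000)² = 146.0000; k = (106.7049·5 − 22.0000·19.7720)/146.0000 = 0.67493, ln C = (126.0000·19.7720 − 22.0000·106.7049)/146.0000 = 0.98472.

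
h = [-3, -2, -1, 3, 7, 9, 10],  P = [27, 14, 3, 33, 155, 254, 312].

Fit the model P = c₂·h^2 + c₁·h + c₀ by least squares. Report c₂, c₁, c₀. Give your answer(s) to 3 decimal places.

AᵀA·[c₂, c₁, c₀]ᵀ = AᵀP reads: 19141·c₂ + 2063·c₁ + 253·c₀ = 59968;  2063·c₂ + 253·c₁ + 23·c₀ = 6478;  253·c₂ + 23·c₁ + 7·c₀ = 798.
Row-reducing yields c₂ = 150335/49896, c₁ = 122233/149688, c₀ = 45275/18711.

c₂ = 3.013, c₁ = 0.817, c₀ = 2.420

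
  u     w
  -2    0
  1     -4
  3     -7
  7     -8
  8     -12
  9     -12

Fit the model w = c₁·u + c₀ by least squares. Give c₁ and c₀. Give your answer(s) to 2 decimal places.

c₁ = -1.03, c₀ = -2.68

Sums needed: Σu·u = 208, Σu = 26, Σ1 = 6.
And Σu·w = -285, Σw = -43.
MᵀM·[c₁, c₀]ᵀ = Mᵀw becomes [[208, 26]; [26, 6]]·[c₁, c₀]ᵀ = [-285, -43]ᵀ.
Δ = 208·6 − 26² = 572.
c₁ = ((-285)·6 − 26·(-43))/572 = -148/143; c₀ = (208·(-43) − 26·(-285))/572 = -59/22.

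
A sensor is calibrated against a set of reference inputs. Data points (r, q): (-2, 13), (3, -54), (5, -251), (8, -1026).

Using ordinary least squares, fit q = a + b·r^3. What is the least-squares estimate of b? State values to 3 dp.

With design matrix M, MᵀM = [[4, 656]; [656, 278562]] and Mᵀq = [-1318, -558249]ᵀ.
Eliminating b: 278562·(row 1) − 656·(row 2) gives 683912·a = 278562·(-1318) − 656·(-558249) = -933372, so a = -233343/170978.
Then b = ((-558249) − 656·(-233343/170978))/278562 = -342097/170978.

b = -2.001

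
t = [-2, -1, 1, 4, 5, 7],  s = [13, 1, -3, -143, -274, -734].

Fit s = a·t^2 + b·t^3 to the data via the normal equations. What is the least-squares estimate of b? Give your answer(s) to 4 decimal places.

With design matrix M, MᵀM = [[3300, 20924]; [20924, 137436]] and Mᵀs = [-45054, -295272]ᵀ.
Δ = 3300·137436 − 20924² = 15725024.
a = ((-45054)·137436 − 20924·(-295272))/15725024 = -1721277/1965628; b = (3300·(-295272) − 20924·(-45054))/15725024 = -3960963/1965628.

b = -2.0151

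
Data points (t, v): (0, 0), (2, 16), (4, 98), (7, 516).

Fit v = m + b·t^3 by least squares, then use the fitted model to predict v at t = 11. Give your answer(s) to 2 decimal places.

Compute the Gram sums: Σ1 = 4, Σt^3 = 415, Σt^3·t^3 = 121809.
For Aᵀv: Σv = 630, Σt^3·v = 183388.
AᵀA·[m, b]ᵀ = Aᵀv becomes [[4, 415]; [415, 121809]]·[m, b]ᵀ = [630, 183388]ᵀ.
Δ = 4·121809 − 415² = 315011.
m = (630·121809 − 415·183388)/315011 = 633650/315011; b = (4·183388 − 415·630)/315011 = 472102/315011.
At t = 11: v̂ = (633650/315011)·(1) + (472102/315011)·(1331) = 629001412/315011.

v̂ = 1996.76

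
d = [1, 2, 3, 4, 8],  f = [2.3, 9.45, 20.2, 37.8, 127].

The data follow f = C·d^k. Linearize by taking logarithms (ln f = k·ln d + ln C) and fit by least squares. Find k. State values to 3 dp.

Taking logs, ln f = k·ln d + ln C, so regress ln f on ln d.
Σln d = 5.2575, Σ(ln d)² = 7.9333, Σln f = 14.5611, Σln d·ln f = 19.9676.
Equations: 7.9333·k + 5.2575·ln C = 19.9676;  5.2575·k + 5·ln C = 14.5611.
Δ = 7.9333·5 − (5.2575)² = 12.0252; k = (19.9676·5 − 5.2575·14.5611)/12.0252 = 1.93617, ln C = (7.9333·14.5611 − 5.2575·19.9676)/12.0252 = 0.87634.

k = 1.936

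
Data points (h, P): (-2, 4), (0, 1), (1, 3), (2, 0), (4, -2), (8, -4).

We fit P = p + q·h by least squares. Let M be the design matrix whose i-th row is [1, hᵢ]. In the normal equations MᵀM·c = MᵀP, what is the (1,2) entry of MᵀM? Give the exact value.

Row 1 ↔ basis 1, column 2 ↔ basis h, so (MᵀM)_{1,2} = Σᵢ h = (1)·(-2) + (1)·(0) + (1)·(1) + (1)·(2) + (1)·(4) + (1)·(8) = 13.

13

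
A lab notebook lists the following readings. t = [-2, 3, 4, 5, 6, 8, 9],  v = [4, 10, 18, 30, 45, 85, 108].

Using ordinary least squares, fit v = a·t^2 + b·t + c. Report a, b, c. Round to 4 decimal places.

a = 1.4182, b = -0.4834, c = -2.4732

Sums needed: Σt^2·t^2 = 12931, Σt^2·t = 1665, Σt^2 = 235, Σt·t = 235, Σt = 33, Σ1 = 7.
And Σt^2·v = 16952, Σt·v = 2166, Σv = 300.
So XᵀX·[a, b, c]ᵀ = Xᵀv: [[12931, 1665, 235]; [1665, 235, 33]; [235, 33, 7]]·[a, b, c]ᵀ = [16952, 2166, 300]ᵀ.
Inverting the 3×3 Gram matrix, [a, b, c]ᵀ = [111739/78792, -12697/26264, -13919/5628]ᵀ.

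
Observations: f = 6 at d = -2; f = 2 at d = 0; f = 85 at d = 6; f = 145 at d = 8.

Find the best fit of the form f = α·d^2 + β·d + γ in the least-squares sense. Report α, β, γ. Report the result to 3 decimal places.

From the data, Σd^2·d^2 = 5408, Σd^2·d = 720, Σd^2 = 104, Σd·d = 104, Σd = 12, Σ1 = 4.
And Σd^2·f = 12364, Σd·f = 1658, Σf = 238.
So AᵀA·[α, β, γ]ᵀ = Aᵀf: [[5408, 720, 104]; [720, 104, 12]; [104, 12, 4]]·[α, β, γ]ᵀ = [12364, 1658, 238]ᵀ.
Solving the 3×3 system (Gaussian elimination) gives α = 2, β = 32/17, γ = 63/34.

α = 2.000, β = 1.882, γ = 1.853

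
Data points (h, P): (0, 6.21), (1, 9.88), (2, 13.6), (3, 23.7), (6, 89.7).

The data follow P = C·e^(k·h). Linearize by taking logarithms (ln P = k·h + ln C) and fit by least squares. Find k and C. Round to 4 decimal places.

With ln Pᵢ as the transformed response and hᵢ as the regressor:
Σh = 12.0000, Σ(h)² = 50.0000, Σln P = 14.3887, Σh·ln P = 43.9859.
Equations: 50.0000·k + 12.0000·ln C = 43.9859;  12.0000·k + 5·ln C = 14.3887.
Solving (det = 106.0000): k = 0.44590, ln C = 1.80758, so C = exp(1.80758) = 6.09569.

k = 0.4459, C = 6.0957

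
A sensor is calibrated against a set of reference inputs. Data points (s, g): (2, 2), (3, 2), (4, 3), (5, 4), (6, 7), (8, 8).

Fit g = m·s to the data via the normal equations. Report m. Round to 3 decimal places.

m = 0.961

Normal-equation sums: Σs·s = 154.
And Σs·g = 148.
XᵀX·[m]ᵀ = Xᵀg becomes [[154]]·[m]ᵀ = [148]ᵀ.
m = 148/154 = 0.961039.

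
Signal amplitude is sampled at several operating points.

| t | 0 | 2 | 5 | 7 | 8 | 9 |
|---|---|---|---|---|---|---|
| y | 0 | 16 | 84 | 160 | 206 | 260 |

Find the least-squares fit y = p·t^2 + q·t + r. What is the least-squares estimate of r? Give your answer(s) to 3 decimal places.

Normal-equation sums: Σt^2·t^2 = 13699, Σt^2·t = 1717, Σt^2 = 223, Σt·t = 223, Σt = 31, Σ1 = 6.
And Σt^2·y = 44248, Σt·y = 5560, Σy = 726.
AᵀA·[p, q, r]ᵀ = Aᵀy becomes [[13699, 1717, 223]; [1717, 223, 31]; [223, 31, 6]]·[p, q, r]ᵀ = [44248, 5560, 726]ᵀ.
Row-reducing yields p = 31517/10472, q = 18175/10472, r = 83/476.

r = 0.174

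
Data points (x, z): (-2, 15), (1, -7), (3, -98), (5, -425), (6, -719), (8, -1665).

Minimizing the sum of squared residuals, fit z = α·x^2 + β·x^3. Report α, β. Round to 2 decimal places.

The normal equations are: 6115·α + 43881·β = -143898;  43881·α + 325219·β = -1063682.
(Σx^2·x^2 = 6115, Σx^2·x^3 = 43881, Σx^3·x^3 = 325219, Σx^2·z = -143898, Σx^3·z = -1063682.)
Determinant 6115·325219 − 43881² = 63172024.
α = ((-143898)·325219 − 43881·(-1063682))/63172024 = -30733455/15793006; β = (6115·(-1063682) − 43881·(-143898))/63172024 = -47506823/15793006.

α = -1.95, β = -3.01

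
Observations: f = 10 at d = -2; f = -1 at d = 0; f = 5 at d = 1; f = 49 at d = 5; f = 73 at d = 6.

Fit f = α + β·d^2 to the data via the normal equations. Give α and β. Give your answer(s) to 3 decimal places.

Sums needed: Σ1 = 5, Σd^2 = 66, Σd^2·d^2 = 1938.
For Mᵀf: Σf = 136, Σd^2·f = 3898.
MᵀM·[α, β]ᵀ = Mᵀf becomes [[5, 66]; [66, 1938]]·[α, β]ᵀ = [136, 3898]ᵀ.
det = 5·1938 − 66² = 5334.
α = (136·1938 − 66·3898)/5334 = 150/127; β = (5·3898 − 66·136)/5334 = 751/381.

α = 1.181, β = 1.971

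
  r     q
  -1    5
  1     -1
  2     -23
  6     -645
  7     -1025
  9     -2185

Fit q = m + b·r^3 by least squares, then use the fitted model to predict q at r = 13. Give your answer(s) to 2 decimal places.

q̂ = -6586.47

Normal-equation sums: Σ1 = 6, Σr^3 = 1296, Σr^3·r^3 = 695812.
Moment sums: Σq = -3874, Σr^3·q = -2083950.
det = 6·695812 − 1296² = 2495256.
m = ((-3874)·695812 − 1296·(-2083950))/2495256 = 652939/311907; b = (6·(-2083950) − 1296·(-3874))/2495256 = -623583/207938.
At r = 13: q̂ = (652939/311907)·(1) + (-623583/207938)·(2197) = -4108729675/623814.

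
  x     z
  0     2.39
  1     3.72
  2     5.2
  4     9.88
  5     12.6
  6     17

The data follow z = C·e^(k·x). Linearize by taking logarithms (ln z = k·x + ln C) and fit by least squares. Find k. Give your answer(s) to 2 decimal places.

k = 0.32

Linearized form: ln z = k·x + ln C. From the 6 transformed points,
Over the data: Σx = 18.0000, Σ(x)² = 82.0000, Σln z = 11.4911, Σx·ln z = 43.4409.
Normal system: [[82.0000, 18.0000]; [18.0000, 6]]·[k, ln C]ᵀ = [43.4409, 11.4911]ᵀ.
Slope k = (n·Σx·ln z − Σx·Σln z)/(n·Σ(x)² − (Σx)²) = (6·43.4409 − 18.0000·11.4911)/168.0000 = 0.32027; ln C = (Σln z − k·Σx)/n = 0.95437.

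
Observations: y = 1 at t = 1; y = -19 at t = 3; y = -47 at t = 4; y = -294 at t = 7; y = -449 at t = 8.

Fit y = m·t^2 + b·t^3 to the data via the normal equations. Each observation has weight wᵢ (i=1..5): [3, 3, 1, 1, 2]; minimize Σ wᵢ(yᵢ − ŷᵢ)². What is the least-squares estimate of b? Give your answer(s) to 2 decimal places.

b = -1.00

With design matrix M, MᵀWM = [[11095, 84099]; [84099, 648223]] and MᵀWy = [-73140, -565162]ᵀ.
det = 11095·648223 − 84099² = 119392384.
m = ((-73140)·648223 − 84099·(-565162))/119392384 = 59264409/59696192; b = (11095·(-565162) − 84099·(-73140))/119392384 = -59735765/59696192.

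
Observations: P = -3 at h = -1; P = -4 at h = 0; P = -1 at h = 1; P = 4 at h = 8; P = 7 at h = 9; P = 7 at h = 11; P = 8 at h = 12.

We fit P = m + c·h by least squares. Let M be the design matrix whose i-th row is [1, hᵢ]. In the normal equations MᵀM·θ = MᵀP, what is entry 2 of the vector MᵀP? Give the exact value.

270

Entry 2 ↔ basis h, so (MᵀP)_{2} = Σᵢ (h)·Pᵢ = (-1)·(-3) + (0)·(-4) + (1)·(-1) + (8)·(4) + (9)·(7) + (11)·(7) + (12)·(8) = 270.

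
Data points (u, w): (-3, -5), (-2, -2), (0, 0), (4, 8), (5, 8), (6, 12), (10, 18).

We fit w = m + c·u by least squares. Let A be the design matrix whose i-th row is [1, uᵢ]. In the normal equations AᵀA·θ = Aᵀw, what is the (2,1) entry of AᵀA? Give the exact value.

Row 2 ↔ basis u, column 1 ↔ basis 1, so (AᵀA)_{2,1} = Σᵢ u = (-3)·(1) + (-2)·(1) + (0)·(1) + (4)·(1) + (5)·(1) + (6)·(1) + (10)·(1) = 20.

20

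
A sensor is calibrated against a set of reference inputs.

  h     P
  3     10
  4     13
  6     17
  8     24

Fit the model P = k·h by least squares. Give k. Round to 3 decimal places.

k = 3.008

The normal equations are: 125·k = 376.
Hence k = 376 / 125 ≈ 3.008.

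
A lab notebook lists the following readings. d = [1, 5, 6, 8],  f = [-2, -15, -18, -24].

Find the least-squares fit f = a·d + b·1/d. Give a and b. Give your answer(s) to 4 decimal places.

a = -3.0242, b = 1.0124

With design matrix X, XᵀX = [[126, 4]; [4, 15601/14400]] and Xᵀf = [-377, -11]ᵀ.
Eliminating b: (15601/14400)·(row 1) − 4·(row 2) gives (96407/800)·a = (15601/14400)·(-377) − 4·(-11) = -5247977/14400, so a = -5247977/1735326.
Then b = ((-11) − 4·(-5247977/1735326))/(15601/14400) = 97600/96407.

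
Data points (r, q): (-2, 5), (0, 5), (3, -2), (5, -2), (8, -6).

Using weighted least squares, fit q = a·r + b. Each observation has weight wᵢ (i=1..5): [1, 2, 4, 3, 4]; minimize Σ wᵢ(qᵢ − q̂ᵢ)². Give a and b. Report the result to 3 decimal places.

The normal equations are: 371·a + 57·b = -256;  57·a + 14·b = -23.
Determinant 371·14 − 57² = 1945.
a = ((-256)·14 − 57·(-23))/1945 = -2273/1945; b = (371·(-23) − 57·(-256))/1945 = 6059/1945.

a = -1.169, b = 3.115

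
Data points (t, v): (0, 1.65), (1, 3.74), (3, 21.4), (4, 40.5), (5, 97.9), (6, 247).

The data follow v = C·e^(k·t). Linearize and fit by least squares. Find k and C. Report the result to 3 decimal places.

Let Y = ln v. Fitting Y = k·t + ln C by least squares:
Σt = 19.0000, Σ(t)² = 87.0000, Σln v = 18.6779, Σt·ln v = 81.2905.
Equations: 87.0000·k + 19.0000·ln C = 81.2905;  19.0000·k + 6·ln C = 18.6779.
Δ = 87.0000·6 − (19.0000)² = 161.0000; k = (81.2905·6 − 19.0000·18.6779)/161.0000 = 0.82524, ln C = (87.0000·18.6779 − 19.0000·81.2905)/161.0000 = 0.49973, so C = exp(0.49973) = 1.64827.

k = 0.825, C = 1.648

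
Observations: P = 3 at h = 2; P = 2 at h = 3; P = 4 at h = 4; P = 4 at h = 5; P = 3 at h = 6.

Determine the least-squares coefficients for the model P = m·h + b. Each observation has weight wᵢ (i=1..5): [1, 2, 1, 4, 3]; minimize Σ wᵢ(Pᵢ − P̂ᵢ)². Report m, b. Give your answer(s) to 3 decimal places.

m = 0.233, b = 2.214

Entries of MᵀWM: Σwᵢ·h·h = 246, Σwᵢ·h = 50, Σwᵢ·1 = 11.
Right-hand side: Σwᵢ·h·P = 168, Σwᵢ·P = 36.
MᵀWM·[m, b]ᵀ = MᵀWP becomes [[246, 50]; [50, 11]]·[m, b]ᵀ = [168, 36]ᵀ.
Determinant 246·11 − 50² = 206.
m = (168·11 − 50·36)/206 = 24/103; b = (246·36 − 50·168)/206 = 228/103.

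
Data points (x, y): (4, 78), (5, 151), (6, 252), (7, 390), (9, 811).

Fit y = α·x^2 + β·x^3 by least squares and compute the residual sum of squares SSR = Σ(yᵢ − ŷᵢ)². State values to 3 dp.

Compute the Gram sums: Σx^2·x^2 = 11139, Σx^2·x^3 = 87781, Σx^3·x^3 = 715467.
Moment sums: Σx^2·y = 98896, Σx^3·y = 803288.
Eliminating β: 715467·(row 1) − 87781·(row 2) gives 264082952·α = 715467·98896 − 87781·803288 = 243400504, so α = 30425063/33010369.
Then β = (803288 − 87781·(30425063/33010369))/715467 = 33329407/33010369.
Residuals: -6439182/4715767, 57763269/33010369, 24158808/33010369, -995322/673681, 228871/767683; SSR = 255294826/33010369.

SSR = 7.734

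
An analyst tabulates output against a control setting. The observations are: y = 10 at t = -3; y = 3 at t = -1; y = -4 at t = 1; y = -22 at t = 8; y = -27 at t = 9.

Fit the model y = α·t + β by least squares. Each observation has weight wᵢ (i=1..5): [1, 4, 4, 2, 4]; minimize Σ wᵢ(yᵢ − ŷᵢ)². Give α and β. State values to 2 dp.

The normal system MᵀWM·[α, β]ᵀ = MᵀWy is [[469, 49]; [49, 15]]·[α, β]ᵀ = [-1382, -146]ᵀ.
det = 469·15 − 49² = 4634.
α = ((-1382)·15 − 49·(-146))/4634 = -6788/2317; β = (469·(-146) − 49·(-1382))/4634 = -54/331.

α = -2.93, β = -0.16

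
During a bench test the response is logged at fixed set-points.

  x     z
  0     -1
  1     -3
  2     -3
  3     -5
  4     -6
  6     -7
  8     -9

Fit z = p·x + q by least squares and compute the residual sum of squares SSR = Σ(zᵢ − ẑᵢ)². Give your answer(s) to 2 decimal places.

The normal equations are: 130·p + 24·q = -162;  24·p + 7·q = -34.
det = 130·7 − 24² = 334.
p = ((-162)·7 − 24·(-34))/334 = -159/167; q = (130·(-34) − 24·(-162))/334 = -266/167.
Residuals: 99/167, -76/167, 83/167, -92/167, -100/167, 51/167, 35/167; SSR = 268/167.

SSR = 1.60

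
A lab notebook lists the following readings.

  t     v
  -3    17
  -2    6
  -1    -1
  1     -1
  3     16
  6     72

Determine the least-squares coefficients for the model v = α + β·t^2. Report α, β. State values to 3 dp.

Compute the Gram sums: Σ1 = 6, Σt^2 = 60, Σt^2·t^2 = 1476.
Moment sums: Σv = 109, Σt^2·v = 2911.
XᵀX·[α, β]ᵀ = Xᵀv becomes [[6, 60]; [60, 1476]]·[α, β]ᵀ = [109, 2911]ᵀ.
det = 6·1476 − 60² = 5256.
α = (109·1476 − 60·2911)/5256 = -574/219; β = (6·2911 − 60·109)/5256 = 607/292.

α = -2.621, β = 2.079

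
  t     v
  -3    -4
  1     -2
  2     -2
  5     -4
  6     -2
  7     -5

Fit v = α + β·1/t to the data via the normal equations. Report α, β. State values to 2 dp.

The normal system MᵀM·[α, β]ᵀ = Mᵀv is [[6, 176/105]; [176/105, 31957/22050]]·[α, β]ᵀ = [-19, -123/35]ᵀ.
Eliminating β: (31957/22050)·(row 1) − (176/105)·(row 2) gives (12979/2205)·α = (31957/22050)·(-19) − (176/105)·(-123/35) = -13637/630, so α = -95459/25958.
Then β = ((-123/35) − (176/105)·(-95459/25958))/(31957/22050) = 23730/12979.

α = -3.68, β = 1.83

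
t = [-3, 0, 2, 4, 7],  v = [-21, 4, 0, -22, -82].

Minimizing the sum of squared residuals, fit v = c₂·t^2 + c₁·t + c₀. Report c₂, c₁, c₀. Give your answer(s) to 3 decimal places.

The normal system AᵀA·[c₂, c₁, c₀]ᵀ = Aᵀv is [[2754, 388, 78]; [388, 78, 10]; [78, 10, 5]]·[c₂, c₁, c₀]ᵀ = [-4559, -599, -121]ᵀ.
Solving the 3×3 system (Gaussian elimination) gives c₂ = -6217/3046, c₁ = 177461/88334, c₀ = 159983/44167.

c₂ = -2.041, c₁ = 2.009, c₀ = 3.622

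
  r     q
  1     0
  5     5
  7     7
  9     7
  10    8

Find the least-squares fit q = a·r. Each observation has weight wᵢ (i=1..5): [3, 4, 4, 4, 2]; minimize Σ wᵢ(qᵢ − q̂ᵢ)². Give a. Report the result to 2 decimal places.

a = 0.86

With design matrix X, XᵀWX = [[823]] and XᵀWq = [708]ᵀ.
Hence a = 708 / 823 ≈ 0.860267.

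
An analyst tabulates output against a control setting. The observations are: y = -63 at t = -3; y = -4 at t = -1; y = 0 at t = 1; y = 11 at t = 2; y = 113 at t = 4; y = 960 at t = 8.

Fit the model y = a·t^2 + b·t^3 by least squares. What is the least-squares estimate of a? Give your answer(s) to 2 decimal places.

a = -0.99

Sums needed: Σt^2·t^2 = 4451, Σt^2·t^3 = 33581, Σt^3·t^3 = 267035.
Right-hand side: Σt^2·y = 62721, Σt^3·y = 500545.
det = 4451·267035 − 33581² = 60889224.
a = (62721·267035 − 33581·500545)/60889224 = -30049705/30444612; b = (4451·500545 − 33581·62721)/60889224 = 60845947/30444612.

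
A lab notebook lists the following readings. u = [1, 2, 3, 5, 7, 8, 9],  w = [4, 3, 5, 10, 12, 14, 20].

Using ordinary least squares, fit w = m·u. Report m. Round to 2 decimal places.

From the data, Σu·u = 233.
Moment sums: Σu·w = 451.
So MᵀM·[m]ᵀ = Mᵀw: [[233]]·[m]ᵀ = [451]ᵀ.
Hence m = 451 / 233 ≈ 1.93562.

m = 1.94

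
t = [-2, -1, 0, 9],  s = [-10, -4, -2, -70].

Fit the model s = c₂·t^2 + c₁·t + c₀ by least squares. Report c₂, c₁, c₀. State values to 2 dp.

Forming XᵀX = [[6578, 720, 86]; [720, 86, 6]; [86, 6, 4]] and Xᵀs = [-5714, -606, -86]ᵀ gives XᵀX·[c₂, c₁, c₀]ᵀ = Xᵀs.
Inverting the 3×3 Gram matrix, [c₂, c₁, c₀]ᵀ = [-167/158, 303/158, -261/158]ᵀ.

c₂ = -1.06, c₁ = 1.92, c₀ = -1.65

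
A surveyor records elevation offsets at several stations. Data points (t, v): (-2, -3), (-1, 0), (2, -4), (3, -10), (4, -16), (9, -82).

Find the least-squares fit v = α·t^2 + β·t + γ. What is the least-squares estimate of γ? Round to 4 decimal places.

γ = 0.4505

Forming MᵀM = [[6931, 819, 115]; [819, 115, 15]; [115, 15, 6]] and Mᵀv = [-7016, -834, -115]ᵀ gives MᵀM·[α, β, γ]ᵀ = Mᵀv.
Row-reducing yields α = -247357/251512, β = -77175/251512, γ = 28325/62878.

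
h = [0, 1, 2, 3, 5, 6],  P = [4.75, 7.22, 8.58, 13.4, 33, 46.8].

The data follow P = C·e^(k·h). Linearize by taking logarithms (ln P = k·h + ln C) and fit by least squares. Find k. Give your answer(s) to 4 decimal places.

k = 0.3860

With ln Pᵢ as the transformed response and hᵢ as the regressor:
AᵀA = [[75.0000, 17.0000]; [17.0000, 6]], rhs = [54.6193, 15.6221]ᵀ  (here Σh = 17.0000, Σ(h)² = 75.0000, Σln P = 15.6221, Σh·ln P = 54.6193).
Solving (det = 161.0000): k = 0.38597, ln C = 1.51011.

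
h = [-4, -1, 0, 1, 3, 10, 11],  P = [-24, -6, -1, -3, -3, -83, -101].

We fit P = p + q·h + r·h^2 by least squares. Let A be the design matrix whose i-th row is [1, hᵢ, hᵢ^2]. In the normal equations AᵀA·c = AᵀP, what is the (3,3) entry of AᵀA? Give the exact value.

24980

Row 3 ↔ basis h^2, column 3 ↔ basis h^2, so (AᵀA)_{3,3} = Σᵢ (h^2)·(h^2) = (16)·(16) + (1)·(1) + (0)·(0) + (1)·(1) + (9)·(9) + (100)·(100) + (121)·(121) = 24980.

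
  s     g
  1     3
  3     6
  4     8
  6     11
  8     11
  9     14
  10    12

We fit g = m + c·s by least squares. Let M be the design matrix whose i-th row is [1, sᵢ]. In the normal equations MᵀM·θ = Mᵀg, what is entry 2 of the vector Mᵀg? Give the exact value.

Entry 2 ↔ basis s, so (Mᵀg)_{2} = Σᵢ (s)·gᵢ = (1)·(3) + (3)·(6) + (4)·(8) + (6)·(11) + (8)·(11) + (9)·(14) + (10)·(12) = 453.

453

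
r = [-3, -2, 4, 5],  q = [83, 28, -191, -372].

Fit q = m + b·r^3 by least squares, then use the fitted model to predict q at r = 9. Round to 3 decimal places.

q̂ = -2186.015

Compute the Gram sums: Σ1 = 4, Σr^3 = 154, Σr^3·r^3 = 20514.
Right-hand side: Σq = -452, Σr^3·q = -61189.
Eliminating b: 20514·(row 1) − 154·(row 2) gives 58340·m = 20514·(-452) − 154·(-61189) = 150778, so m = 75389/29170.
Then b = ((-61189) − 154·(75389/29170))/20514 = -43787/14585.
At r = 9: q̂ = (75389/29170)·(1) + (-43787/14585)·(729) = -63766057/29170.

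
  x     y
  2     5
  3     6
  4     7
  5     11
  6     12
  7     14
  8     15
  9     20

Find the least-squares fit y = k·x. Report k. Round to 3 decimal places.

k = 2.046

Forming MᵀM = [[284]] and Mᵀy = [581]ᵀ gives MᵀM·[k]ᵀ = Mᵀy.
k = 581/284 = 2.04577.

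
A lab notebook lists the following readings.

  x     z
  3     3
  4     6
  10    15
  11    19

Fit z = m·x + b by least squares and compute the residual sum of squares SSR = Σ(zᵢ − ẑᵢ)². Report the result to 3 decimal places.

SSR = 3.130

From the data, Σx·x = 246, Σx = 28, Σ1 = 4.
Right-hand side: Σx·z = 392, Σz = 43.
So AᵀA·[m, b]ᵀ = Aᵀz: [[246, 28]; [28, 4]]·[m, b]ᵀ = [392, 43]ᵀ.
Eliminating b: 4·(row 1) − 28·(row 2) gives 200·m = 4·392 − 28·43 = 364, so m = 91/50.
Then b = (43 − 28·(91/50))/4 = -199/100.
Residuals: -47/100, 71/100, -121/100, 97/100; SSR = 313/100.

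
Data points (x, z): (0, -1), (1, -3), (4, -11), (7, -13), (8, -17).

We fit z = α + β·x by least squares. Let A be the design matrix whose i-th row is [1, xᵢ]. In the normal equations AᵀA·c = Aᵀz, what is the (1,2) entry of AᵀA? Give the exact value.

Row 1 ↔ basis 1, column 2 ↔ basis x, so (AᵀA)_{1,2} = Σᵢ x = (1)·(0) + (1)·(1) + (1)·(4) + (1)·(7) + (1)·(8) = 20.

20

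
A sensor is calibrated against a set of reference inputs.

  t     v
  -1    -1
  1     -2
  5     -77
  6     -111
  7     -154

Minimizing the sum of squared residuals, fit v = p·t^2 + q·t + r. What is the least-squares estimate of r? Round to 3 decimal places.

r = 1.849

Sums needed: Σt^2·t^2 = 4324, Σt^2·t = 684, Σt^2 = 112, Σt·t = 112, Σt = 18, Σ1 = 5.
Moment sums: Σt^2·v = -13470, Σt·v = -2130, Σv = -345.
XᵀX·[p, q, r]ᵀ = Xᵀv becomes [[4324, 684, 112]; [684, 112, 18]; [112, 18, 5]]·[p, q, r]ᵀ = [-13470, -2130, -345]ᵀ.
Inverting the 3×3 Gram matrix, [p, q, r]ᵀ = [-13545/4268, 285/4268, 3945/2134]ᵀ.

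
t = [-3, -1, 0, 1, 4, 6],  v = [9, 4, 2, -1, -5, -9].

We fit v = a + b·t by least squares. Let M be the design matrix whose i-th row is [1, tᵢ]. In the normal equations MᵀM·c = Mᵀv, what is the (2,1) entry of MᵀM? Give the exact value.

7

Row 2 ↔ basis t, column 1 ↔ basis 1, so (MᵀM)_{2,1} = Σᵢ t = (-3)·(1) + (-1)·(1) + (0)·(1) + (1)·(1) + (4)·(1) + (6)·(1) = 7.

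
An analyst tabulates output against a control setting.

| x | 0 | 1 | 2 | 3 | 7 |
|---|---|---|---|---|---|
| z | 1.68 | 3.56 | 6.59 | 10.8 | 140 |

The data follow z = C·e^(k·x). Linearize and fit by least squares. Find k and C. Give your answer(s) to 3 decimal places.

k = 0.623, C = 1.786

Let Y = ln z. Fitting Y = k·x + ln C by least squares:
XᵀX = [[63.0000, 13.0000]; [13.0000, 5]], rhs = [46.7710, 10.9953]ᵀ  (here Σx = 13.0000, Σ(x)² = 63.0000, Σln z = 10.9953, Σx·ln z = 46.7710).
Δ = 63.0000·5 − (13.0000)² = 146.0000; k = (46.7710·5 − 13.0000·10.9953)/146.0000 = 0.62271, ln C = (63.0000·10.9953 − 13.0000·46.7710)/146.0000 = 0.58000, so C = exp(0.58000) = 1.78605.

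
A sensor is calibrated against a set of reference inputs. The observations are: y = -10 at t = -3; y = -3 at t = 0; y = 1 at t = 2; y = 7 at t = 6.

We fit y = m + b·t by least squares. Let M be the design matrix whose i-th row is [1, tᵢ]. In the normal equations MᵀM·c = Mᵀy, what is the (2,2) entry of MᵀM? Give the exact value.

Row 2 ↔ basis t, column 2 ↔ basis t, so (MᵀM)_{2,2} = Σᵢ (t)·(t) = (-3)·(-3) + (0)·(0) + (2)·(2) + (6)·(6) = 49.

49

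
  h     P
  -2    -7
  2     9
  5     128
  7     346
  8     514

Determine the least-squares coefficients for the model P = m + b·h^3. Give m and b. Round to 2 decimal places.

Normal-equation sums: Σ1 = 5, Σh^3 = 980, Σh^3·h^3 = 395546.
For MᵀP: ΣP = 990, Σh^3·P = 397974.
So MᵀM·[m, b]ᵀ = MᵀP: [[5, 980]; [980, 395546]]·[m, b]ᵀ = [990, 397974]ᵀ.
Determinant 5·395546 − 980² = 1017330.
m = (990·395546 − 980·397974)/1017330 = 52534/33911; b = (5·397974 − 980·990)/1017330 = 33989/33911.

m = 1.55, b = 1.00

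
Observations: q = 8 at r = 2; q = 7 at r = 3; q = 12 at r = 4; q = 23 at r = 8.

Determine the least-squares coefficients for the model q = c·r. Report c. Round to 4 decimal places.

With design matrix M, MᵀM = [[93]] and Mᵀq = [269]ᵀ.
Hence c = 269 / 93 ≈ 2.89247.

c = 2.8925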